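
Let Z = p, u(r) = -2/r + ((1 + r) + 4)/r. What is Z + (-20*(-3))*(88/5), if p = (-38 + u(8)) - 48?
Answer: 7771/8 ≈ 971.38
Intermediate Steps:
u(r) = -2/r + (5 + r)/r
p = -677/8 (p = (-38 + (3 + 8)/8) - 48 = (-38 + (1/8)*11) - 48 = (-38 + 11/8) - 48 = -293/8 - 48 = -677/8 ≈ -84.625)
Z = -677/8 ≈ -84.625
Z + (-20*(-3))*(88/5) = -677/8 + (-20*(-3))*(88/5) = -677/8 + 60*(88*(1/5)) = -677/8 + 60*(88/5) = -677/8 + 1056 = 7771/8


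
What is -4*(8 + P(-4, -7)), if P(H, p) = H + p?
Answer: 12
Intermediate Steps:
-4*(8 + P(-4, -7)) = -4*(8 + (-4 - 7)) = -4*(8 - 11) = -4*(-3) = 12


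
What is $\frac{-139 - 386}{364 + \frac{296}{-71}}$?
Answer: $- \frac{12425}{8516} \approx -1.459$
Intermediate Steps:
$\frac{-139 - 386}{364 + \frac{296}{-71}} = - \frac{525}{364 + 296 \left(- \frac{1}{71}\right)} = - \frac{525}{364 - \frac{296}{71}} = - \frac{525}{\frac{25548}{71}} = \left(-525\right) \frac{71}{25548} = - \frac{12425}{8516}$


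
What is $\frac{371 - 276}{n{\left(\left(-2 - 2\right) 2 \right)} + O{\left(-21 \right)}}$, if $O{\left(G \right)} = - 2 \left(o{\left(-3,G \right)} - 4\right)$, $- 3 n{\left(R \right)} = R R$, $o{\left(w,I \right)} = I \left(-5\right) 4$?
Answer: $- \frac{57}{512} \approx -0.11133$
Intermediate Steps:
$o{\left(w,I \right)} = - 20 I$ ($o{\left(w,I \right)} = - 5 I 4 = - 20 I$)
$n{\left(R \right)} = - \frac{R^{2}}{3}$ ($n{\left(R \right)} = - \frac{R R}{3} = - \frac{R^{2}}{3}$)
$O{\left(G \right)} = 8 + 40 G$ ($O{\left(G \right)} = - 2 \left(- 20 G - 4\right) = - 2 \left(-4 - 20 G\right) = 8 + 40 G$)
$\frac{371 - 276}{n{\left(\left(-2 - 2\right) 2 \right)} + O{\left(-21 \right)}} = \frac{371 - 276}{- \frac{\left(\left(-2 - 2\right) 2\right)^{2}}{3} + \left(8 + 40 \left(-21\right)\right)} = \frac{95}{- \frac{\left(\left(-4\right) 2\right)^{2}}{3} + \left(8 - 840\right)} = \frac{95}{- \frac{\left(-8\right)^{2}}{3} - 832} = \frac{95}{\left(- \frac{1}{3}\right) 64 - 832} = \frac{95}{- \frac{64}{3} - 832} = \frac{95}{- \frac{2560}{3}} = 95 \left(- \frac{3}{2560}\right) = - \frac{57}{512}$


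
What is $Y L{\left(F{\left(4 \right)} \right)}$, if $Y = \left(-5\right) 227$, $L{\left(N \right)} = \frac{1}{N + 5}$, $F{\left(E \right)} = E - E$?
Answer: $-227$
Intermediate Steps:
$F{\left(E \right)} = 0$
$L{\left(N \right)} = \frac{1}{5 + N}$
$Y = -1135$
$Y L{\left(F{\left(4 \right)} \right)} = - \frac{1135}{5 + 0} = - \frac{1135}{5} = \left(-1135\right) \frac{1}{5} = -227$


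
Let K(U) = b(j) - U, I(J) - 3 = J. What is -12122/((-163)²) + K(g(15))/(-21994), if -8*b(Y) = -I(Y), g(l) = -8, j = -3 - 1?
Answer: -304937713/667838384 ≈ -0.45660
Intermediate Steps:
I(J) = 3 + J
j = -4
b(Y) = 3/8 + Y/8 (b(Y) = -(-1)*(3 + Y)/8 = -(-3 - Y)/8 = 3/8 + Y/8)
K(U) = -⅛ - U (K(U) = (3/8 + (⅛)*(-4)) - U = (3/8 - ½) - U = -⅛ - U)
-12122/((-163)²) + K(g(15))/(-21994) = -12122/((-163)²) + (-⅛ - 1*(-8))/(-21994) = -12122/26569 + (-⅛ + 8)*(-1/21994) = -12122*1/26569 + (63/8)*(-1/21994) = -12122/26569 - 9/25136 = -304937713/667838384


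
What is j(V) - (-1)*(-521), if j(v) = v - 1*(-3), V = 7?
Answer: -511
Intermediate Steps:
j(v) = 3 + v (j(v) = v + 3 = 3 + v)
j(V) - (-1)*(-521) = (3 + 7) - (-1)*(-521) = 10 - 1*521 = 10 - 521 = -511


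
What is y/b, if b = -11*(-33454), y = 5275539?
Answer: 5275539/367994 ≈ 14.336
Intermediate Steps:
b = 367994
y/b = 5275539/367994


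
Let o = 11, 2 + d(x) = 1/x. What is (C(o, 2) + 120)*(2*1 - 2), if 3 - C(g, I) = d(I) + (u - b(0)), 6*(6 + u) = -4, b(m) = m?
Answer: 0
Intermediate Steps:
d(x) = -2 + 1/x
u = -20/3 (u = -6 + (1/6)*(-4) = -6 - 2/3 = -20/3 ≈ -6.6667)
C(g, I) = 35/3 - 1/I (C(g, I) = 3 - ((-2 + 1/I) + (-20/3 - 1*0)) = 3 - ((-2 + 1/I) + (-20/3 + 0)) = 3 - ((-2 + 1/I) - 20/3) = 3 - (-26/3 + 1/I) = 3 + (26/3 - 1/I) = 35/3 - 1/I)
(C(o, 2) + 120)*(2*1 - 2) = ((35/3 - 1/2) + 120)*(2*1 - 2) = ((35/3 - 1*1/2) + 120)*(2 - 2) = ((35/3 - 1/2) + 120)*0 = (67/6 + 120)*0 = (787/6)*0 = 0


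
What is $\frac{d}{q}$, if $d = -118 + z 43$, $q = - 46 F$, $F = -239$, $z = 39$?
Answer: $\frac{1559}{10994} \approx 0.1418$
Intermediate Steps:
$q = 10994$ ($q = \left(-46\right) \left(-239\right) = 10994$)
$d = 1559$ ($d = -118 + 39 \cdot 43 = -118 + 1677 = 1559$)
$\frac{d}{q} = \frac{1559}{10994}$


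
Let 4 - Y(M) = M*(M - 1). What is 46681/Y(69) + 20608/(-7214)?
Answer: -216683519/16909616 ≈ -12.814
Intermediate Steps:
Y(M) = 4 - M*(-1 + M) (Y(M) = 4 - M*(M - 1) = 4 - M*(-1 + M))
46681/Y(69) + 20608/(-7214) = 46681/(4 + 69 - 1*69²) + 20608/(-7214) = 46681/(4 + 69 - 1*4761) + 20608*(-1/7214) = 46681/(4 + 69 - 4761) - 10304/3607 = 46681/(-4688) - 10304/3607 = 46681*(-1/4688) - 10304/3607 = -46681/4688 - 10304/3607 = -216683519/16909616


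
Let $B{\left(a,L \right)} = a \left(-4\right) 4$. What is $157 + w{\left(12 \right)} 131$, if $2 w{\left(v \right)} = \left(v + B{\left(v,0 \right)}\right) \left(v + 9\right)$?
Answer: $-247433$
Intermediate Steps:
$B{\left(a,L \right)} = - 16 a$ ($B{\left(a,L \right)} = - 4 a 4 = - 16 a$)
$w{\left(v \right)} = - \frac{15 v \left(9 + v\right)}{2}$ ($w{\left(v \right)} = \frac{\left(v - 16 v\right) \left(v + 9\right)}{2} = \frac{- 15 v \left(9 + v\right)}{2} = \frac{\left(-15\right) v \left(9 + v\right)}{2} = - \frac{15 v \left(9 + v\right)}{2}$)
$157 + w{\left(12 \right)} 131 = 157 + \frac{15}{2} \cdot 12 \left(-9 - 12\right) 131 = 157 + \frac{15}{2} \cdot 12 \left(-21\right) 131 = 157 - 247590 = -247433$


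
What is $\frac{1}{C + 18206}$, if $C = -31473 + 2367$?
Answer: $- \frac{1}{10900} \approx -9.1743 \cdot 10^{-5}$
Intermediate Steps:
$C = -29106$
$\frac{1}{C + 18206} = \frac{1}{-29106 + 18206} = \frac{1}{-10900} = - \frac{1}{10900}$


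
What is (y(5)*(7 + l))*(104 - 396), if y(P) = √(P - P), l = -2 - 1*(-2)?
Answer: 0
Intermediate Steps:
l = 0 (l = -2 + 2 = 0)
y(P) = 0 (y(P) = √0 = 0)
(y(5)*(7 + l))*(104 - 396) = (0*(7 + 0))*(104 - 396) = (0*7)*(-292) = 0*(-292) = 0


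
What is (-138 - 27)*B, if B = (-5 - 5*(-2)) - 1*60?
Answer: 9075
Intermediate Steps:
B = -55 (B = (-5 + 10) - 60 = 5 - 60 = -55)
(-138 - 27)*B = (-138 - 27)*(-55) = -165*(-55) = 9075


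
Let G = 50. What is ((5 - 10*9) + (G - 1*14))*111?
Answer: -5439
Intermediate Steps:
((5 - 10*9) + (G - 1*14))*111 = ((5 - 10*9) + (50 - 1*14))*111 = ((5 - 90) + (50 - 14))*111 = (-85 + 36)*111 = -49*111 = -5439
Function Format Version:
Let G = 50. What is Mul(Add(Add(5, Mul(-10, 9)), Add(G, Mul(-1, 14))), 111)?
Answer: -5439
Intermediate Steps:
Mul(Add(Add(5, Mul(-10, 9)), Add(G, Mul(-1, 14))), 111) = Mul(Add(Add(5, Mul(-10, 9)), Add(50, Mul(-1, 14))), 111) = Mul(Add(Add(5, -90), Add(50, -14)), 111) = Mul(Add(-85, 36), 111) = Mul(-49, 111) = -5439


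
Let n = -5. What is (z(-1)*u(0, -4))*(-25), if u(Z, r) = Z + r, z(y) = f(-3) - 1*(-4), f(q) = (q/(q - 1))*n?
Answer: 25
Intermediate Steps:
f(q) = -5*q/(-1 + q) (f(q) = (q/(q - 1))*(-5) = (q/(-1 + q))*(-5) = -5*q/(-1 + q))
z(y) = 1/4 (z(y) = -5*(-3)/(-1 - 3) - 1*(-4) = -5*(-3)/(-4) + 4 = -5*(-3)*(-1/4) + 4 = -15/4 + 4 = 1/4)
(z(-1)*u(0, -4))*(-25) = ((0 - 4)/4)*(-25) = ((1/4)*(-4))*(-25) = -1*(-25) = 25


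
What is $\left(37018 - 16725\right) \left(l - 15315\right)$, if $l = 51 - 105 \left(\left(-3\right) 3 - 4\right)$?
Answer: $-282052407$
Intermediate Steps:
$l = 1416$ ($l = 51 - 105 \left(-9 - 4\right) = 51 - -1365 = 51 + 1365 = 1416$)
$\left(37018 - 16725\right) \left(l - 15315\right) = \left(37018 - 16725\right) \left(1416 - 15315\right) = 20293 \left(-13899\right) = -282052407$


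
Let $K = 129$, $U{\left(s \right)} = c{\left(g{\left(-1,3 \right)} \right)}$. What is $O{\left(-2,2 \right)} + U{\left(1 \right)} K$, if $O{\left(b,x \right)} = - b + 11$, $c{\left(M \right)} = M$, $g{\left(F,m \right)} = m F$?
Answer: $-374$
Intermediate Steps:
$g{\left(F,m \right)} = F m$
$U{\left(s \right)} = -3$ ($U{\left(s \right)} = \left(-1\right) 3 = -3$)
$O{\left(b,x \right)} = 11 - b$
$O{\left(-2,2 \right)} + U{\left(1 \right)} K = \left(11 - -2\right) - 387 = \left(11 + 2\right) - 387 = 13 - 387 = -374$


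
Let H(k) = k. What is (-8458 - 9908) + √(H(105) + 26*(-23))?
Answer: -18366 + I*√493 ≈ -18366.0 + 22.204*I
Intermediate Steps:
(-8458 - 9908) + √(H(105) + 26*(-23)) = (-8458 - 9908) + √(105 + 26*(-23)) = -18366 + √(105 - 598) = -18366 + √(-493) = -18366 + I*√493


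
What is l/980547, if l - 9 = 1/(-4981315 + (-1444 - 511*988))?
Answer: 49388642/5380876191969 ≈ 9.1785e-6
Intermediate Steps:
l = 49388642/5487627 (l = 9 + 1/(-4981315 + (-1444 - 511*988)) = 9 + 1/(-4981315 + (-1444 - 504868)) = 9 + 1/(-4981315 - 506312) = 9 + 1/(-5487627) = 9 - 1/5487627 = 49388642/5487627 ≈ 9.0000)
l/980547 = (49388642/5487627)/980547 = (49388642/5487627)*(1/980547) = 49388642/5380876191969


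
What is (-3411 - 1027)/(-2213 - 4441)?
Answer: 2219/3327 ≈ 0.66697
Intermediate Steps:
(-3411 - 1027)/(-2213 - 4441) = -4438/(-6654) = -4438*(-1/6654) = 2219/3327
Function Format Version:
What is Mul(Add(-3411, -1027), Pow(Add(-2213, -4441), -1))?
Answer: Rational(2219, 3327) ≈ 0.66697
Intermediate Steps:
Mul(Add(-3411, -1027), Pow(Add(-2213, -4441), -1)) = Mul(-4438, Pow(-6654, -1)) = Mul(-4438, Rational(-1, 6654)) = Rational(2219, 3327)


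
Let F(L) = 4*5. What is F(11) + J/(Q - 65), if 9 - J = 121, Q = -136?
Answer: 4132/201 ≈ 20.557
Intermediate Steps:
F(L) = 20
J = -112 (J = 9 - 1*121 = 9 - 121 = -112)
F(11) + J/(Q - 65) = 20 - 112/(-136 - 65) = 20 - 112/(-201) = 20 - 112*(-1/201) = 20 + 112/201 = 4132/201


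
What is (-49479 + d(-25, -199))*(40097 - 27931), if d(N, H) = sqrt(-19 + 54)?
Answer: -601961514 + 12166*sqrt(35) ≈ -6.0189e+8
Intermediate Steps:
d(N, H) = sqrt(35)
(-49479 + d(-25, -199))*(40097 - 27931) = (-49479 + sqrt(35))*(40097 - 27931) = (-49479 + sqrt(35))*12166 = -601961514 + 12166*sqrt(35)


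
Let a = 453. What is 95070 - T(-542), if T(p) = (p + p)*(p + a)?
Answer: -1406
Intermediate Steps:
T(p) = 2*p*(453 + p) (T(p) = (p + p)*(p + 453) = (2*p)*(453 + p) = 2*p*(453 + p))
95070 - T(-542) = 95070 - 2*(-542)*(453 - 542) = 95070 - 2*(-542)*(-89) = 95070 - 1*96476 = 95070 - 96476 = -1406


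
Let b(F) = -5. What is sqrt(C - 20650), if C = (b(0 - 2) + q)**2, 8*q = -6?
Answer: I*sqrt(329871)/4 ≈ 143.59*I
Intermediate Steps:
q = -3/4 (q = (1/8)*(-6) = -3/4 ≈ -0.75000)
C = 529/16 (C = (-5 - 3/4)**2 = (-23/4)**2 = 529/16 ≈ 33.063)
sqrt(C - 20650) = sqrt(529/16 - 20650) = sqrt(-329871/16) = I*sqrt(329871)/4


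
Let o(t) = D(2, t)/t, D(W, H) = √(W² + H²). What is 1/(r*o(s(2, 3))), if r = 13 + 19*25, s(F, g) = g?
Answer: 3*√13/6344 ≈ 0.0017050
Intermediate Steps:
r = 488 (r = 13 + 475 = 488)
D(W, H) = √(H² + W²)
o(t) = √(4 + t²)/t (o(t) = √(t² + 2²)/t = √(t² + 4)/t = √(4 + t²)/t)
1/(r*o(s(2, 3))) = 1/(488*(√(4 + 3²)/3)) = 1/(488*(√(4 + 9)/3)) = 1/(488*(√13/3)) = 1/(488*√13/3) = 3*√13/6344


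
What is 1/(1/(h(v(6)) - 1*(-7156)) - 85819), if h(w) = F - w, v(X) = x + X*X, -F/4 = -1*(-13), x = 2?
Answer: -7066/606397053 ≈ -1.1652e-5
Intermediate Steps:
F = -52 (F = -(-4)*(-13) = -4*13 = -52)
v(X) = 2 + X**2 (v(X) = 2 + X*X = 2 + X**2)
h(w) = -52 - w
1/(1/(h(v(6)) - 1*(-7156)) - 85819) = 1/(1/((-52 - (2 + 6**2)) - 1*(-7156)) - 85819) = 1/(1/((-52 - (2 + 36)) + 7156) - 85819) = 1/(1/((-52 - 1*38) + 7156) - 85819) = 1/(1/((-52 - 38) + 7156) - 85819) = 1/(1/(-90 + 7156) - 85819) = 1/(1/7066 - 85819) = 1/(-606397053/7066) = -7066/606397053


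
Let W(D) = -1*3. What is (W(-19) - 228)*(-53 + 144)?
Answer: -21021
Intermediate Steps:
W(D) = -3
(W(-19) - 228)*(-53 + 144) = (-3 - 228)*(-53 + 144) = -231*91 = -21021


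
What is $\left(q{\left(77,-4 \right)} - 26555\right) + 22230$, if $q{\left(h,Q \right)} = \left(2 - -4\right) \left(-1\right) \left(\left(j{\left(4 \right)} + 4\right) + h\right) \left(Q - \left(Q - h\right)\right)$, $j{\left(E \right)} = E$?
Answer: $-43595$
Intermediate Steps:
$q{\left(h,Q \right)} = - 6 h \left(8 + h\right)$ ($q{\left(h,Q \right)} = \left(2 - -4\right) \left(-1\right) \left(\left(4 + 4\right) + h\right) \left(Q - \left(Q - h\right)\right) = \left(2 + 4\right) \left(-1\right) \left(8 + h\right) h = 6 \left(-1\right) h \left(8 + h\right) = - 6 h \left(8 + h\right)$)
$\left(q{\left(77,-4 \right)} - 26555\right) + 22230 = \left(\left(-6\right) 77 \left(8 + 77\right) - 26555\right) + 22230 = \left(\left(-6\right) 77 \cdot 85 - 26555\right) + 22230 = \left(-39270 - 26555\right) + 22230 = -65825 + 22230 = -43595$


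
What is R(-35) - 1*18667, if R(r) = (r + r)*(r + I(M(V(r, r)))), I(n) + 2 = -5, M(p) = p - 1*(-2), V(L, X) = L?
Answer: -15727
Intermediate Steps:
M(p) = 2 + p (M(p) = p + 2 = 2 + p)
I(n) = -7 (I(n) = -2 - 5 = -7)
R(r) = 2*r*(-7 + r) (R(r) = (r + r)*(r - 7) = (2*r)*(-7 + r) = 2*r*(-7 + r))
R(-35) - 1*18667 = 2*(-35)*(-7 - 35) - 1*18667 = 2*(-35)*(-42) - 18667 = 2940 - 18667 = -15727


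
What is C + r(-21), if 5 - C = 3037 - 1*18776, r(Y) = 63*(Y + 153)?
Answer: 24060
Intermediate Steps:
r(Y) = 9639 + 63*Y (r(Y) = 63*(153 + Y) = 9639 + 63*Y)
C = 15744 (C = 5 - (3037 - 1*18776) = 5 - (3037 - 18776) = 5 - 1*(-15739) = 5 + 15739 = 15744)
C + r(-21) = 15744 + (9639 + 63*(-21)) = 15744 + (9639 - 1323) = 15744 + 8316 = 24060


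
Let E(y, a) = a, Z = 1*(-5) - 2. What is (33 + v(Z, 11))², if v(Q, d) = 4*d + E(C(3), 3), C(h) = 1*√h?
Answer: 6400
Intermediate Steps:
Z = -7 (Z = -5 - 2 = -7)
C(h) = √h
v(Q, d) = 3 + 4*d (v(Q, d) = 4*d + 3 = 3 + 4*d)
(33 + v(Z, 11))² = (33 + (3 + 4*11))² = (33 + (3 + 44))² = (33 + 47)² = 80² = 6400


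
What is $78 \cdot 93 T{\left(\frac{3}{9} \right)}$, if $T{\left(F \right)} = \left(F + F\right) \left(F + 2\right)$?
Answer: $11284$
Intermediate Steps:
$T{\left(F \right)} = 2 F \left(2 + F\right)$
$78 \cdot 93 T{\left(\frac{3}{9} \right)} = 78 \cdot 93 \cdot 2 \cdot \frac{3}{9} \left(2 + \frac{3}{9}\right) = 7254 \cdot 2 \cdot 3 \cdot \frac{1}{9} \left(2 + 3 \cdot \frac{1}{9}\right) = 7254 \cdot 2 \cdot \frac{1}{3} \left(2 + \frac{1}{3}\right) = 7254 \cdot 2 \cdot \frac{1}{3} \cdot \frac{7}{3} = 7254 \cdot \frac{14}{9} = 11284$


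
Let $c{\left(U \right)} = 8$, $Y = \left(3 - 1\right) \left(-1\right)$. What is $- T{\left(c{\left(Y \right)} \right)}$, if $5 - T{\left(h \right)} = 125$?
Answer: $120$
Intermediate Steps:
$Y = -2$ ($Y = 2 \left(-1\right) = -2$)
$T{\left(h \right)} = -120$ ($T{\left(h \right)} = 5 - 125 = -120$)
$- T{\left(c{\left(Y \right)} \right)} = \left(-1\right) \left(-120\right) = 120$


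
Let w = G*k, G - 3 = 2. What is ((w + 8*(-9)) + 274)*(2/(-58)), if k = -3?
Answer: -187/29 ≈ -6.4483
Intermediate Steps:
G = 5 (G = 3 + 2 = 5)
w = -15 (w = 5*(-3) = -15)
((w + 8*(-9)) + 274)*(2/(-58)) = ((-15 + 8*(-9)) + 274)*(2/(-58)) = ((-15 - 72) + 274)*(-1/58*2) = (-87 + 274)*(-1/29) = 187*(-1/29) = -187/29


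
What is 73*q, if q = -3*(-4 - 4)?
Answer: 1752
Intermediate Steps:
q = 24 (q = -3*(-8) = 24)
73*q = 73*24 = 1752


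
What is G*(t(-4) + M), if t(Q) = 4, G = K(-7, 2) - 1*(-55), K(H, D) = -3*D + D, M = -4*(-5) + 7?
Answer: 1581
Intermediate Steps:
M = 27 (M = 20 + 7 = 27)
K(H, D) = -2*D
G = 51 (G = -2*2 - 1*(-55) = -4 + 55 = 51)
G*(t(-4) + M) = 51*(4 + 27) = 51*31 = 1581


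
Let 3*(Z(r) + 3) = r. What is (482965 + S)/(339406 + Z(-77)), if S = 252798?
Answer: 2207289/1018132 ≈ 2.1680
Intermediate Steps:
Z(r) = -3 + r/3
(482965 + S)/(339406 + Z(-77)) = (482965 + 252798)/(339406 + (-3 + (⅓)*(-77))) = 735763/(339406 + (-3 - 77/3)) = 735763/(339406 - 86/3) = 735763/(1018132/3) = 735763*(3/1018132) = 2207289/1018132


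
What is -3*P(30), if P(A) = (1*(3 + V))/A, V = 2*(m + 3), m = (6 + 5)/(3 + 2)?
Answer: -67/50 ≈ -1.3400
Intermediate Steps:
m = 11/5 ≈ 2.2000
V = 52/5 (V = 2*(11/5 + 3) = 2*(26/5) = 52/5 ≈ 10.400)
P(A) = 67/(5*A) (P(A) = (1*(3 + 52/5))/A = (1*(67/5))/A = 67/(5*A))
-3*P(30) = -201/(5*30) = -3*67/150 = -67/50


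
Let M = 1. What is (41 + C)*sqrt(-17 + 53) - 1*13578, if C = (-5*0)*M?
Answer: -13332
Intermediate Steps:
C = 0 (C = -5*0*1 = 0*1 = 0)
(41 + C)*sqrt(-17 + 53) - 1*13578 = (41 + 0)*sqrt(-17 + 53) - 1*13578 = 41*sqrt(36) - 13578 = 41*6 - 13578 = 246 - 13578 = -13332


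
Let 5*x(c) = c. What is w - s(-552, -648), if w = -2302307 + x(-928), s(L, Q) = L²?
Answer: -13035983/5 ≈ -2.6072e+6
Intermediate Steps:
x(c) = c/5
w = -11512463/5 (w = -2302307 + (⅕)*(-928) = -2302307 - 928/5 = -11512463/5 ≈ -2.3025e+6)
w - s(-552, -648) = -11512463/5 - 1*(-552)² = -11512463/5 - 1*304704 = -11512463/5 - 304704 = -13035983/5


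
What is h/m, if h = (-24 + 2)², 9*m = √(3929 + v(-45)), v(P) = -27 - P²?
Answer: 4356*√1877/1877 ≈ 100.54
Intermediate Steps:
m = √1877/9 (m = √(3929 + (-27 - 1*(-45)²))/9 = √(3929 + (-27 - 1*2025))/9 = √(3929 + (-27 - 2025))/9 = √(3929 - 2052)/9 = √1877/9 ≈ 4.8138)
h = 484 (h = (-22)² = 484)
h/m = 484/((√1877/9)) = 484*(9*√1877/1877) = 4356*√1877/1877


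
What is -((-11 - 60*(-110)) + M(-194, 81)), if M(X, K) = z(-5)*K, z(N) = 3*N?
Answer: -5374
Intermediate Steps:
M(X, K) = -15*K (M(X, K) = (3*(-5))*K = -15*K)
-((-11 - 60*(-110)) + M(-194, 81)) = -((-11 - 60*(-110)) - 15*81) = -((-11 + 6600) - 1215) = -(6589 - 1215) = -1*5374 = -5374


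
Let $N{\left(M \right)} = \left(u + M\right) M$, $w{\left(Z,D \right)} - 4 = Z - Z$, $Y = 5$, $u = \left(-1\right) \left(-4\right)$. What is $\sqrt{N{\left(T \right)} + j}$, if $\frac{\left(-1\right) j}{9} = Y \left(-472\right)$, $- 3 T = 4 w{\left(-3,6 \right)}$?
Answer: $\frac{2 \sqrt{47806}}{3} \approx 145.76$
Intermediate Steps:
$u = 4$
$w{\left(Z,D \right)} = 4$ ($w{\left(Z,D \right)} = 4 + \left(Z - Z\right) = 4 + 0 = 4$)
$T = - \frac{16}{3}$ ($T = - \frac{4 \cdot 4}{3} = \left(- \frac{1}{3}\right) 16 = - \frac{16}{3} \approx -5.3333$)
$N{\left(M \right)} = M \left(4 + M\right)$ ($N{\left(M \right)} = \left(4 + M\right) M = M \left(4 + M\right)$)
$j = 21240$ ($j = - 9 \cdot 5 \left(-472\right) = \left(-9\right) \left(-2360\right) = 21240$)
$\sqrt{N{\left(T \right)} + j} = \sqrt{- \frac{16 \left(4 - \frac{16}{3}\right)}{3} + 21240} = \sqrt{\left(- \frac{16}{3}\right) \left(- \frac{4}{3}\right) + 21240} = \sqrt{\frac{64}{9} + 21240} = \sqrt{\frac{191224}{9}} = \frac{2 \sqrt{47806}}{3}$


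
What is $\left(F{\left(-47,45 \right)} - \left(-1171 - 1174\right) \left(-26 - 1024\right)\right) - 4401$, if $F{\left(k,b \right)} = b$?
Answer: $-2466606$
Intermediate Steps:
$\left(F{\left(-47,45 \right)} - \left(-1171 - 1174\right) \left(-26 - 1024\right)\right) - 4401 = \left(45 - \left(-1171 - 1174\right) \left(-26 - 1024\right)\right) - 4401 = \left(45 - \left(-2345\right) \left(-1050\right)\right) - 4401 = \left(45 - 2462250\right) - 4401 = -2462205 - 4401 = -2466606$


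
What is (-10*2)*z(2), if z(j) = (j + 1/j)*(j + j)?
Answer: -200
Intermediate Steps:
z(j) = 2*j*(j + 1/j) (z(j) = (j + 1/j)*(2*j) = 2*j*(j + 1/j))
(-10*2)*z(2) = (-10*2)*(2 + 2*2**2) = -20*(2 + 2*4) = -20*(2 + 8) = -20*10 = -200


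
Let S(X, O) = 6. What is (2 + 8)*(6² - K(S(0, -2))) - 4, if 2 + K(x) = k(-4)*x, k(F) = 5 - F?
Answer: -164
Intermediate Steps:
K(x) = -2 + 9*x (K(x) = -2 + (5 - 1*(-4))*x = -2 + (5 + 4)*x = -2 + 9*x)
(2 + 8)*(6² - K(S(0, -2))) - 4 = (2 + 8)*(6² - (-2 + 9*6)) - 4 = 10*(36 - (-2 + 54)) - 4 = 10*(36 - 1*52) - 4 = 10*(36 - 52) - 4 = 10*(-16) - 4 = -160 - 4 = -164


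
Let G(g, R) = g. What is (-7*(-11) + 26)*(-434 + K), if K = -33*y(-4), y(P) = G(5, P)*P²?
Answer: -316622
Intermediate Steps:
y(P) = 5*P²
K = -2640 (K = -165*(-4)² = -165*16 = -33*80 = -2640)
(-7*(-11) + 26)*(-434 + K) = (-7*(-11) + 26)*(-434 - 2640) = (77 + 26)*(-3074) = 103*(-3074) = -316622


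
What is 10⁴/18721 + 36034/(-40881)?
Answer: -265782514/765333201 ≈ -0.34728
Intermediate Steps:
10⁴/18721 + 36034/(-40881) = 10000*(1/18721) + 36034*(-1/40881) = 10000/18721 - 36034/40881 = -265782514/765333201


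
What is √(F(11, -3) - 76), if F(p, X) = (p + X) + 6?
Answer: I*√62 ≈ 7.874*I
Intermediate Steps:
F(p, X) = 6 + X + p (F(p, X) = (X + p) + 6 = 6 + X + p)
√(F(11, -3) - 76) = √((6 - 3 + 11) - 76) = √(14 - 76) = √(-62) = I*√62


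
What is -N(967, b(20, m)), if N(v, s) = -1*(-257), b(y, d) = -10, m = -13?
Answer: -257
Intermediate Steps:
N(v, s) = 257
-N(967, b(20, m)) = -1*257 = -257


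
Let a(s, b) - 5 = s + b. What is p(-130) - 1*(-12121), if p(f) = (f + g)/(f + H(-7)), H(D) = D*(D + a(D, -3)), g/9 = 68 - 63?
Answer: 557651/46 ≈ 12123.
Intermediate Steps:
a(s, b) = 5 + b + s (a(s, b) = 5 + (s + b) = 5 + (b + s) = 5 + b + s)
g = 45 (g = 9*(68 - 63) = 9*5 = 45)
H(D) = D*(2 + 2*D) (H(D) = D*(D + (5 - 3 + D)) = D*(D + (2 + D)) = D*(2 + 2*D))
p(f) = (45 + f)/(84 + f) (p(f) = (f + 45)/(f + 2*(-7)*(1 - 7)) = (45 + f)/(f + 2*(-7)*(-6)) = (45 + f)/(f + 84) = (45 + f)/(84 + f))
p(-130) - 1*(-12121) = (45 - 130)/(84 - 130) - 1*(-12121) = -85/(-46) + 12121 = -1/46*(-85) + 12121 = 85/46 + 12121 = 557651/46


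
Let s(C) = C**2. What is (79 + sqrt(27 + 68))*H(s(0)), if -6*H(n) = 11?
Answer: -869/6 - 11*sqrt(95)/6 ≈ -162.70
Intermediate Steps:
H(n) = -11/6 (H(n) = -1/6*11 = -11/6)
(79 + sqrt(27 + 68))*H(s(0)) = (79 + sqrt(27 + 68))*(-11/6) = (79 + sqrt(95))*(-11/6) = -869/6 - 11*sqrt(95)/6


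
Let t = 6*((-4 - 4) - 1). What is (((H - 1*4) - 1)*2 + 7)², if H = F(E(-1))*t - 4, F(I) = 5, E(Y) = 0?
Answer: 303601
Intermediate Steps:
t = -54 (t = 6*(-8 - 1) = 6*(-9) = -54)
H = -274 (H = 5*(-54) - 4 = -270 - 4 = -274)
(((H - 1*4) - 1)*2 + 7)² = (((-274 - 1*4) - 1)*2 + 7)² = (((-274 - 4) - 1)*2 + 7)² = ((-278 - 1)*2 + 7)² = (-279*2 + 7)² = (-558 + 7)² = (-551)² = 303601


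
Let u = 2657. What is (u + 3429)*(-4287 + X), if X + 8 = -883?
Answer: -31513308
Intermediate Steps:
X = -891 (X = -8 - 883 = -891)
(u + 3429)*(-4287 + X) = (2657 + 3429)*(-4287 - 891) = 6086*(-5178) = -31513308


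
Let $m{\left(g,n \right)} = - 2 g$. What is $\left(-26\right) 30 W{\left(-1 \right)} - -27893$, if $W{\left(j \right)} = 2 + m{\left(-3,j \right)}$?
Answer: $21653$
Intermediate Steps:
$W{\left(j \right)} = 8$ ($W{\left(j \right)} = 2 - -6 = 2 + 6 = 8$)
$\left(-26\right) 30 W{\left(-1 \right)} - -27893 = \left(-26\right) 30 \cdot 8 - -27893 = \left(-780\right) 8 + 27893 = -6240 + 27893 = 21653$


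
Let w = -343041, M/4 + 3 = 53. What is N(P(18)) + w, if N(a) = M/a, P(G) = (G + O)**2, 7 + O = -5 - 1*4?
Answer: -342991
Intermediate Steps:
O = -16 (O = -7 + (-5 - 1*4) = -7 + (-5 - 4) = -7 - 9 = -16)
P(G) = (-16 + G)**2 (P(G) = (G - 16)**2 = (-16 + G)**2)
M = 200 (M = -12 + 4*53 = -12 + 212 = 200)
N(a) = 200/a
N(P(18)) + w = 200/((-16 + 18)**2) - 343041 = 200/(2**2) - 343041 = 200/4 - 343041 = 200*(1/4) - 343041 = 50 - 343041 = -342991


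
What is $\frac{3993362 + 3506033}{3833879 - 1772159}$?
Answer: $\frac{1499879}{412344} \approx 3.6374$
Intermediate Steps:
$\frac{3993362 + 3506033}{3833879 - 1772159} = \frac{7499395}{3833879 - 1772159} = \frac{7499395}{2061720} = 7499395 \cdot \frac{1}{2061720} = \frac{1499879}{412344}$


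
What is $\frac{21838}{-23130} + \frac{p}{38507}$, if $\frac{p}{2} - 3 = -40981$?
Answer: $- \frac{195468439}{63619065} \approx -3.0725$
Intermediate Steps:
$p = -81956$ ($p = 6 + 2 \left(-40981\right) = 6 - 81962 = -81956$)
$\frac{21838}{-23130} + \frac{p}{38507} = \frac{21838}{-23130} - \frac{81956}{38507} = 21838 \left(- \frac{1}{23130}\right) - \frac{11708}{5501} = - \frac{10919}{11565} - \frac{11708}{5501} = - \frac{195468439}{63619065}$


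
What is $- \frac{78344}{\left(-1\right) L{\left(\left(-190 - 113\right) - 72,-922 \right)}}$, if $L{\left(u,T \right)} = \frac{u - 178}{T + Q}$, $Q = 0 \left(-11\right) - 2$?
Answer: $\frac{10341408}{79} \approx 1.309 \cdot 10^{5}$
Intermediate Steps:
$Q = -2$ ($Q = 0 - 2 = -2$)
$L{\left(u,T \right)} = \frac{-178 + u}{-2 + T}$ ($L{\left(u,T \right)} = \frac{u - 178}{T - 2} = \frac{-178 + u}{-2 + T}$)
$- \frac{78344}{\left(-1\right) L{\left(\left(-190 - 113\right) - 72,-922 \right)}} = - \frac{78344}{\left(-1\right) \frac{-178 - 375}{-2 - 922}} = - \frac{78344}{\left(-1\right) \frac{-178 - 375}{-924}} = - \frac{78344}{\left(-1\right) \left(- \frac{-178 - 375}{924}\right)} = - \frac{78344}{\left(-1\right) \left(\left(- \frac{1}{924}\right) \left(-553\right)\right)} = - \frac{78344}{\left(-1\right) \frac{79}{132}} = - \frac{78344}{- \frac{79}{132}} = \left(-78344\right) \left(- \frac{132}{79}\right) = \frac{10341408}{79}$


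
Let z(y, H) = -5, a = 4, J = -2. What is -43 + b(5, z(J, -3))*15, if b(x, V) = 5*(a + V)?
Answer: -118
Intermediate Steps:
b(x, V) = 20 + 5*V (b(x, V) = 5*(4 + V) = 20 + 5*V)
-43 + b(5, z(J, -3))*15 = -43 + (20 + 5*(-5))*15 = -43 + (20 - 25)*15 = -43 - 5*15 = -43 - 75 = -118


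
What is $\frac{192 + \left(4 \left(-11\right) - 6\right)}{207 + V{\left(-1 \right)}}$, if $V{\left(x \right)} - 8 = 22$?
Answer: $\frac{142}{237} \approx 0.59916$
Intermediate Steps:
$V{\left(x \right)} = 30$ ($V{\left(x \right)} = 8 + 22 = 30$)
$\frac{192 + \left(4 \left(-11\right) - 6\right)}{207 + V{\left(-1 \right)}} = \frac{192 + \left(4 \left(-11\right) - 6\right)}{207 + 30} = \frac{192 - 50}{237} = \left(192 - 50\right) \frac{1}{237} = 142 \cdot \frac{1}{237} = \frac{142}{237}$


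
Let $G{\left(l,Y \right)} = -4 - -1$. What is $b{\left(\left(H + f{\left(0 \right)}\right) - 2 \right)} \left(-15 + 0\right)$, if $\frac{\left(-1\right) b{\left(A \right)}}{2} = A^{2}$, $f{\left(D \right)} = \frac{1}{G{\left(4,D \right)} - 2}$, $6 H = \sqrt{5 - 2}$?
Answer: $\frac{1477}{10} - 22 \sqrt{3} \approx 109.59$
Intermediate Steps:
$G{\left(l,Y \right)} = -3$ ($G{\left(l,Y \right)} = -4 + 1 = -3$)
$H = \frac{\sqrt{3}}{6}$ ($H = \frac{\sqrt{5 - 2}}{6} = \frac{\sqrt{3}}{6} \approx 0.28868$)
$f{\left(D \right)} = - \frac{1}{5}$ ($f{\left(D \right)} = \frac{1}{-3 - 2} = \frac{1}{-5} = - \frac{1}{5}$)
$b{\left(A \right)} = - 2 A^{2}$
$b{\left(\left(H + f{\left(0 \right)}\right) - 2 \right)} \left(-15 + 0\right) = - 2 \left(\left(\frac{\sqrt{3}}{6} - \frac{1}{5}\right) - 2\right)^{2} \left(-15 + 0\right) = - 2 \left(\left(- \frac{1}{5} + \frac{\sqrt{3}}{6}\right) - 2\right)^{2} \left(-15\right) = - 2 \left(- \frac{11}{5} + \frac{\sqrt{3}}{6}\right)^{2} \left(-15\right) = 30 \left(- \frac{11}{5} + \frac{\sqrt{3}}{6}\right)^{2}$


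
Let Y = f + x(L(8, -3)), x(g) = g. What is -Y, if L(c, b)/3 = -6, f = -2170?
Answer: 2188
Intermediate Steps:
L(c, b) = -18 (L(c, b) = 3*(-6) = -18)
Y = -2188 (Y = -2170 - 18 = -2188)
-Y = -1*(-2188) = 2188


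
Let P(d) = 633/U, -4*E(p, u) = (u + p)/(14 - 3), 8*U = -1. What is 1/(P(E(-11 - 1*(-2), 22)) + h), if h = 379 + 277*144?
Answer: 1/35203 ≈ 2.8407e-5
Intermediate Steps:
U = -1/8 (U = (1/8)*(-1) = -1/8 ≈ -0.12500)
h = 40267 (h = 379 + 39888 = 40267)
E(p, u) = -p/44 - u/44 (E(p, u) = -(u + p)/(4*(14 - 3)) = -(p + u)/(4*11) = -(p/11 + u/11)/4 = -p/44 - u/44)
P(d) = -5064 (P(d) = 633/(-1/8) = 633*(-8) = -5064)
1/(P(E(-11 - 1*(-2), 22)) + h) = 1/(-5064 + 40267) = 1/35203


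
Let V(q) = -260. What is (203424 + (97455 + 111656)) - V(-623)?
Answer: 412795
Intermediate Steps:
(203424 + (97455 + 111656)) - V(-623) = (203424 + (97455 + 111656)) - 1*(-260) = (203424 + 209111) + 260 = 412535 + 260 = 412795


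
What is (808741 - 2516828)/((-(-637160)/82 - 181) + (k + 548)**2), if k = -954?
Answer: -70031567/7069435 ≈ -9.9063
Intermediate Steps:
(808741 - 2516828)/((-(-637160)/82 - 181) + (k + 548)**2) = (808741 - 2516828)/((-(-637160)/82 - 181) + (-954 + 548)**2) = -1708087/((-(-637160)/82 - 181) + (-406)**2) = -1708087/((-680*(-937/82) - 181) + 164836) = -1708087/((318580/41 - 181) + 164836) = -1708087/(311159/41 + 164836) = -1708087/7069435/41 = -1708087*41/7069435 = -70031567/7069435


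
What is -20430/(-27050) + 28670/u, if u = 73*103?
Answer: 92913667/20338895 ≈ 4.5683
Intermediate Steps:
u = 7519
-20430/(-27050) + 28670/u = -20430/(-27050) + 28670/7519 = -20430*(-1/27050) + 28670*(1/7519) = 2043/2705 + 28670/7519 = 92913667/20338895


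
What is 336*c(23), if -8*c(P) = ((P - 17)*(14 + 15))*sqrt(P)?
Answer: -7308*sqrt(23) ≈ -35048.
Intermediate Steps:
c(P) = -sqrt(P)*(-493 + 29*P)/8 (c(P) = -(P - 17)*(14 + 15)*sqrt(P)/8 = -(-17 + P)*29*sqrt(P)/8 = -(-493 + 29*P)*sqrt(P)/8 = -sqrt(P)*(-493 + 29*P)/8)
336*c(23) = 336*(29*sqrt(23)*(17 - 1*23)/8) = 336*(29*sqrt(23)*(17 - 23)/8) = 336*((29/8)*sqrt(23)*(-6)) = 336*(-87*sqrt(23)/4) = -7308*sqrt(23)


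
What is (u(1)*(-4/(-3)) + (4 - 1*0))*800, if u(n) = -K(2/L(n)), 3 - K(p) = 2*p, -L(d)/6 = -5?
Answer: 1280/9 ≈ 142.22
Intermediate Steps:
L(d) = 30 (L(d) = -6*(-5) = 30)
K(p) = 3 - 2*p
u(n) = -43/15 (u(n) = -(3 - 4/30) = -(3 - 2*1/15) = -(3 - 2/15) = -1*43/15 = -43/15)
(u(1)*(-4/(-3)) + (4 - 1*0))*800 = (-(-172)/(15*(-3)) + (4 - 1*0))*800 = (-(-172)*(-1)/(15*3) + (4 + 0))*800 = (-43/15*4/3 + 4)*800 = (-172/45 + 4)*800 = (8/45)*800 = 1280/9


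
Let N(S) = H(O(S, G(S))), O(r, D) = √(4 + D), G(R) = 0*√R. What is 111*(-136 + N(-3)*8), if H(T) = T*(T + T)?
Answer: -7992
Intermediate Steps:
G(R) = 0
H(T) = 2*T² (H(T) = T*(2*T) = 2*T²)
N(S) = 8 (N(S) = 2*(√(4 + 0))² = 2*(√4)² = 2*2² = 2*4 = 8)
111*(-136 + N(-3)*8) = 111*(-136 + 8*8) = 111*(-136 + 64) = 111*(-72) = -7992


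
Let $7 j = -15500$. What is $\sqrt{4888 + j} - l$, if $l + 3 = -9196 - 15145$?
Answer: $24344 + \frac{2 \sqrt{32753}}{7} \approx 24396.0$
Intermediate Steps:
$j = - \frac{15500}{7}$ ($j = \frac{1}{7} \left(-15500\right) = - \frac{15500}{7} \approx -2214.3$)
$l = -24344$ ($l = -3 - 24341 = -24344$)
$\sqrt{4888 + j} - l = \sqrt{4888 - \frac{15500}{7}} - -24344 = \sqrt{\frac{18716}{7}} + 24344 = \frac{2 \sqrt{32753}}{7} + 24344 = 24344 + \frac{2 \sqrt{32753}}{7}$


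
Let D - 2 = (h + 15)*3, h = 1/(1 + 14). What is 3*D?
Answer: 708/5 ≈ 141.60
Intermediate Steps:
h = 1/15 ≈ 0.066667
D = 236/5 (D = 2 + (1/15 + 15)*3 = 2 + (226/15)*3 = 2 + 226/5 = 236/5 ≈ 47.200)
3*D = 3*(236/5) = 708/5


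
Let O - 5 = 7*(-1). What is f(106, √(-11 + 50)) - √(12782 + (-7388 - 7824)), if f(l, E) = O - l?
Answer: -108 - 9*I*√30 ≈ -108.0 - 49.295*I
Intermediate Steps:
O = -2 (O = 5 + 7*(-1) = 5 - 7 = -2)
f(l, E) = -2 - l
f(106, √(-11 + 50)) - √(12782 + (-7388 - 7824)) = (-2 - 1*106) - √(12782 + (-7388 - 7824)) = (-2 - 106) - √(12782 - 15212) = -108 - √(-2430) = -108 - 9*I*√30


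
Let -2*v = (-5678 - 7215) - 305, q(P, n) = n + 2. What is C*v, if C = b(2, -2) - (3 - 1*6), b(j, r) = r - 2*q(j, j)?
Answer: -46193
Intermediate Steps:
q(P, n) = 2 + n
b(j, r) = -4 + r - 2*j (b(j, r) = r - 2*(2 + j) = r + (-4 - 2*j) = -4 + r - 2*j)
v = 6599 (v = -((-5678 - 7215) - 305)/2 = -(-12893 - 305)/2 = -1/2*(-13198) = 6599)
C = -7 (C = (-4 - 2 - 2*2) - (3 - 1*6) = (-4 - 2 - 4) - (3 - 6) = -10 - 1*(-3) = -10 + 3 = -7)
C*v = -7*6599 = -46193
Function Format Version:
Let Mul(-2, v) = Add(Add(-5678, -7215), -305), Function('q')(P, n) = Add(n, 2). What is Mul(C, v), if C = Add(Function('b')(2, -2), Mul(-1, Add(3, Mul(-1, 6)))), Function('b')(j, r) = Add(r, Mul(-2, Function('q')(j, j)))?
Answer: -46193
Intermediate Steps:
Function('q')(P, n) = Add(2, n)
Function('b')(j, r) = Add(-4, r, Mul(-2, j)) (Function('b')(j, r) = Add(r, Mul(-2, Add(2, j))) = Add(r, Add(-4, Mul(-2, j))) = Add(-4, r, Mul(-2, j)))
v = 6599 (v = Mul(Rational(-1, 2), Add(Add(-5678, -7215), -305)) = Mul(Rational(-1, 2), Add(-12893, -305)) = Mul(Rational(-1, 2), -13198) = 6599)
C = -7 (C = Add(Add(-4, -2, Mul(-2, 2)), Mul(-1, Add(3, Mul(-1, 6)))) = Add(Add(-4, -2, -4), Mul(-1, Add(3, -6))) = Add(-10, Mul(-1, -3)) = Add(-10, 3) = -7)
Mul(C, v) = Mul(-7, 6599) = -46193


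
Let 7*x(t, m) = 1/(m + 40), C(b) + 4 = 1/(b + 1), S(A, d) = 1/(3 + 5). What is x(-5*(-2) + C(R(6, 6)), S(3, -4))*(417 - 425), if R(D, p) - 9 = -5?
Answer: -64/2247 ≈ -0.028482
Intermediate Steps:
R(D, p) = 4 (R(D, p) = 9 - 5 = 4)
S(A, d) = ⅛ (S(A, d) = 1/8 = ⅛)
C(b) = -4 + 1/(1 + b) (C(b) = -4 + 1/(b + 1) = -4 + 1/(1 + b))
x(t, m) = 1/(7*(40 + m)) (x(t, m) = 1/(7*(m + 40)) = 1/(7*(40 + m)))
x(-5*(-2) + C(R(6, 6)), S(3, -4))*(417 - 425) = (1/(7*(40 + ⅛)))*(417 - 425) = (1/(7*(321/8)))*(-8) = ((⅐)*(8/321))*(-8) = (8/2247)*(-8) = -64/2247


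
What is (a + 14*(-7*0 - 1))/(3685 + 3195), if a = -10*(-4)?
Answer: 13/3440 ≈ 0.0037791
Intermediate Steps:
a = 40
(a + 14*(-7*0 - 1))/(3685 + 3195) = (40 + 14*(-7*0 - 1))/(3685 + 3195) = (40 + 14*(0 - 1))/6880 = (40 + 14*(-1))*(1/6880) = (40 - 14)*(1/6880) = 26*(1/6880) = 13/3440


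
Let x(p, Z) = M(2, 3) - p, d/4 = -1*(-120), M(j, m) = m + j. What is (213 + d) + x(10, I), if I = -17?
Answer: 688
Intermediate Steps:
M(j, m) = j + m
d = 480 (d = 4*(-1*(-120)) = 4*120 = 480)
x(p, Z) = 5 - p (x(p, Z) = (2 + 3) - p = 5 - p)
(213 + d) + x(10, I) = (213 + 480) + (5 - 1*10) = 693 + (5 - 10) = 693 - 5 = 688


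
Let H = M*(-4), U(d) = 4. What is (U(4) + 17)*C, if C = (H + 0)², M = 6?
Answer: 12096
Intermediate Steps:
H = -24 (H = 6*(-4) = -24)
C = 576 (C = (-24 + 0)² = (-24)² = 576)
(U(4) + 17)*C = (4 + 17)*576 = 21*576 = 12096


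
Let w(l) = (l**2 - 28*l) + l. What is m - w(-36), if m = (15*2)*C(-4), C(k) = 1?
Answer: -2238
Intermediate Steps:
m = 30 (m = (15*2)*1 = 30*1 = 30)
w(l) = l**2 - 27*l
m - w(-36) = 30 - (-36)*(-27 - 36) = 30 - (-36)*(-63) = 30 - 1*2268 = 30 - 2268 = -2238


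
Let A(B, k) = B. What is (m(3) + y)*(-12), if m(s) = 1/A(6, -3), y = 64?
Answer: -770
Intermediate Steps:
m(s) = ⅙ (m(s) = 1/6 = ⅙)
(m(3) + y)*(-12) = (⅙ + 64)*(-12) = (385/6)*(-12) = -770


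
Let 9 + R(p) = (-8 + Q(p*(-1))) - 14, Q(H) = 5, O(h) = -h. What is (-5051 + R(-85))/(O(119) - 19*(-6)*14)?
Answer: -5077/1477 ≈ -3.4374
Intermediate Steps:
R(p) = -26 (R(p) = -9 + ((-8 + 5) - 14) = -9 + (-3 - 14) = -9 - 17 = -26)
(-5051 + R(-85))/(O(119) - 19*(-6)*14) = (-5051 - 26)/(-1*119 - 19*(-6)*14) = -5077/(-119 + 114*14) = -5077/(-119 + 1596) = -5077/1477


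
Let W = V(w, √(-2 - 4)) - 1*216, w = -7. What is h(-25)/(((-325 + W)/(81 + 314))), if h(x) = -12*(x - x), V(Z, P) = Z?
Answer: 0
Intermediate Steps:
h(x) = 0 (h(x) = -12*0 = 0)
W = -223 (W = -7 - 1*216 = -7 - 216 = -223)
h(-25)/(((-325 + W)/(81 + 314))) = 0/(((-325 - 223)/(81 + 314))) = 0/((-548/395)) = 0/((-548*1/395)) = 0/(-548/395) = 0*(-395/548) = 0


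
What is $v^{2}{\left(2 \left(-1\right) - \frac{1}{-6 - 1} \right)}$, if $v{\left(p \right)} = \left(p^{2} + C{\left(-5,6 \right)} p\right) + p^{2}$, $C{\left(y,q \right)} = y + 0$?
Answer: $\frac{628849}{2401} \approx 261.91$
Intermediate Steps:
$C{\left(y,q \right)} = y$
$v{\left(p \right)} = - 5 p + 2 p^{2}$ ($v{\left(p \right)} = \left(p^{2} - 5 p\right) + p^{2} = - 5 p + 2 p^{2}$)
$v^{2}{\left(2 \left(-1\right) - \frac{1}{-6 - 1} \right)} = \left(\left(2 \left(-1\right) - \frac{1}{-6 - 1}\right) \left(-5 + 2 \left(2 \left(-1\right) - \frac{1}{-6 - 1}\right)\right)\right)^{2} = \left(\left(-2 - \frac{1}{-7}\right) \left(-5 + 2 \left(-2 - \frac{1}{-7}\right)\right)\right)^{2} = \left(\left(-2 - - \frac{1}{7}\right) \left(-5 + 2 \left(-2 - - \frac{1}{7}\right)\right)\right)^{2} = \left(\left(-2 + \frac{1}{7}\right) \left(-5 + 2 \left(-2 + \frac{1}{7}\right)\right)\right)^{2} = \left(- \frac{13 \left(-5 + 2 \left(- \frac{13}{7}\right)\right)}{7}\right)^{2} = \left(- \frac{13 \left(-5 - \frac{26}{7}\right)}{7}\right)^{2} = \left(\left(- \frac{13}{7}\right) \left(- \frac{61}{7}\right)\right)^{2} = \left(\frac{793}{49}\right)^{2} = \frac{628849}{2401}$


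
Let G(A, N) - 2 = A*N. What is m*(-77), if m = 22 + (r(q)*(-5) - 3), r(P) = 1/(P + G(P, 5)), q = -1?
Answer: -6237/4 ≈ -1559.3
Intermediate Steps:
G(A, N) = 2 + A*N
r(P) = 1/(2 + 6*P) (r(P) = 1/(P + (2 + P*5)) = 1/(P + (2 + 5*P)) = 1/(2 + 6*P))
m = 81/4 (m = 22 + ((1/(2*(1 + 3*(-1))))*(-5) - 3) = 22 + ((1/(2*(1 - 3)))*(-5) - 3) = 22 + (((1/2)/(-2))*(-5) - 3) = 22 + (((1/2)*(-1/2))*(-5) - 3) = 22 + (-1/4*(-5) - 3) = 22 + (5/4 - 3) = 22 - 7/4 = 81/4 ≈ 20.250)
m*(-77) = (81/4)*(-77) = -6237/4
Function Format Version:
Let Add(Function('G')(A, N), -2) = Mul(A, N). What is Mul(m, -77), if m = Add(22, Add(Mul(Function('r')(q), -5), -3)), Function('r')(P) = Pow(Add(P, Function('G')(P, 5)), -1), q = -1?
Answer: Rational(-6237, 4) ≈ -1559.3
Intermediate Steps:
Function('G')(A, N) = Add(2, Mul(A, N))
Function('r')(P) = Pow(Add(2, Mul(6, P)), -1) (Function('r')(P) = Pow(Add(P, Add(2, Mul(P, 5))), -1) = Pow(Add(P, Add(2, Mul(5, P))), -1) = Pow(Add(2, Mul(6, P)), -1))
m = Rational(81, 4) (m = Add(22, Add(Mul(Mul(Rational(1, 2), Pow(Add(1, Mul(3, -1)), -1)), -5), -3)) = Add(22, Add(Mul(Mul(Rational(1, 2), Pow(Add(1, -3), -1)), -5), -3)) = Add(22, Add(Mul(Mul(Rational(1, 2), Pow(-2, -1)), -5), -3)) = Add(22, Add(Mul(Mul(Rational(1, 2), Rational(-1, 2)), -5), -3)) = Add(22, Add(Mul(Rational(-1, 4), -5), -3)) = Add(22, Add(Rational(5, 4), -3)) = Add(22, Rational(-7, 4)) = Rational(81, 4) ≈ 20.250)
Mul(m, -77) = Mul(Rational(81, 4), -77) = Rational(-6237, 4)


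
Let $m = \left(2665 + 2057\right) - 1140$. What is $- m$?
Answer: $-3582$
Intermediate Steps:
$m = 3582$ ($m = 4722 - 1140 = 3582$)
$- m = \left(-1\right) 3582 = -3582$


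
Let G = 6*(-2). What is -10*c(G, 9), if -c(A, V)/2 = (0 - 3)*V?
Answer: -540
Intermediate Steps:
G = -12
c(A, V) = 6*V (c(A, V) = -2*(0 - 3)*V = -(-6)*V = 6*V)
-10*c(G, 9) = -60*9 = -10*54 = -540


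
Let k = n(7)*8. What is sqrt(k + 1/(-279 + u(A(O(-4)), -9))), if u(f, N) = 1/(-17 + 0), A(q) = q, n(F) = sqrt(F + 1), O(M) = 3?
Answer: sqrt(-20162 + 90022144*sqrt(2))/2372 ≈ 4.7565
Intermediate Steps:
n(F) = sqrt(1 + F)
k = 16*sqrt(2) (k = sqrt(1 + 7)*8 = sqrt(8)*8 = (2*sqrt(2))*8 = 16*sqrt(2) ≈ 22.627)
u(f, N) = -1/17 (u(f, N) = 1/(-17) = -1/17)
sqrt(k + 1/(-279 + u(A(O(-4)), -9))) = sqrt(16*sqrt(2) + 1/(-279 - 1/17)) = sqrt(16*sqrt(2) + 1/(-4744/17)) = sqrt(16*sqrt(2) - 17/4744) = sqrt(-17/4744 + 16*sqrt(2))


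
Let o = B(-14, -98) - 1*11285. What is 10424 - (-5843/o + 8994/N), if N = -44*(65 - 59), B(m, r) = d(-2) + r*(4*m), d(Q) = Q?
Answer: 2668181753/255156 ≈ 10457.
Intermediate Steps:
B(m, r) = -2 + 4*m*r (B(m, r) = -2 + r*(4*m) = -2 + 4*m*r)
N = -264 (N = -44*6 = -264)
o = -5799 (o = (-2 + 4*(-14)*(-98)) - 1*11285 = (-2 + 5488) - 11285 = 5486 - 11285 = -5799)
10424 - (-5843/o + 8994/N) = 10424 - (-5843/(-5799) + 8994/(-264)) = 10424 - (-5843*(-1/5799) + 8994*(-1/264)) = 10424 - (5843/5799 - 1499/44) = 10424 - 1*(-8435609/255156) = 10424 + 8435609/255156 = 2668181753/255156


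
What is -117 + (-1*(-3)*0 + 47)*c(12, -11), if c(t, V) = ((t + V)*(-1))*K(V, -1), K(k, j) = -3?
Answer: 24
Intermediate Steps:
c(t, V) = 3*V + 3*t (c(t, V) = ((t + V)*(-1))*(-3) = ((V + t)*(-1))*(-3) = (-V - t)*(-3) = 3*V + 3*t)
-117 + (-1*(-3)*0 + 47)*c(12, -11) = -117 + (-1*(-3)*0 + 47)*(3*(-11) + 3*12) = -117 + (3*0 + 47)*(-33 + 36) = -117 + (0 + 47)*3 = -117 + 47*3 = -117 + 141 = 24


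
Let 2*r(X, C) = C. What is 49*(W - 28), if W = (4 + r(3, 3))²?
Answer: 441/4 ≈ 110.25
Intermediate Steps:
r(X, C) = C/2
W = 121/4 (W = (4 + (½)*3)² = (4 + 3/2)² = (11/2)² = 121/4 ≈ 30.250)
49*(W - 28) = 49*(121/4 - 28) = 49*(9/4) = 441/4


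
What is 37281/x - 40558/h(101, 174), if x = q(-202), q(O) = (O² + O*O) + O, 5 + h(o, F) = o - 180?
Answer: 59014217/122109 ≈ 483.29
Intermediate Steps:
h(o, F) = -185 + o (h(o, F) = -5 + (o - 180) = -5 + (-180 + o) = -185 + o)
q(O) = O + 2*O² (q(O) = (O² + O²) + O = 2*O² + O = O + 2*O²)
x = 81406 (x = -202*(1 + 2*(-202)) = -202*(1 - 404) = -202*(-403) = 81406)
37281/x - 40558/h(101, 174) = 37281/81406 - 40558/(-185 + 101) = 37281*(1/81406) - 40558/(-84) = 37281/81406 - 40558*(-1/84) = 37281/81406 + 2897/6 = 59014217/122109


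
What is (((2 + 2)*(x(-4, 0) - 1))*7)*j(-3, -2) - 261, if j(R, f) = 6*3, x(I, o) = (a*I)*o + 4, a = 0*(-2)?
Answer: 1251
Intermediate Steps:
a = 0
x(I, o) = 4 (x(I, o) = (0*I)*o + 4 = 0*o + 4 = 0 + 4 = 4)
j(R, f) = 18
(((2 + 2)*(x(-4, 0) - 1))*7)*j(-3, -2) - 261 = (((2 + 2)*(4 - 1))*7)*18 - 261 = ((4*3)*7)*18 - 261 = (12*7)*18 - 261 = 84*18 - 261 = 1512 - 261 = 1251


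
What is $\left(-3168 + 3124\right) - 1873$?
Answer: $-1917$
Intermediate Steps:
$\left(-3168 + 3124\right) - 1873 = -44 - 1873 = -1917$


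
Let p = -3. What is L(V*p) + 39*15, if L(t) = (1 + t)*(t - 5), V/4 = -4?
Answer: 2692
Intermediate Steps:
V = -16 (V = 4*(-4) = -16)
L(t) = (1 + t)*(-5 + t)
L(V*p) + 39*15 = (-5 + (-16*(-3))**2 - (-64)*(-3)) + 39*15 = (-5 + 48**2 - 4*48) + 585 = (-5 + 2304 - 192) + 585 = 2107 + 585 = 2692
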